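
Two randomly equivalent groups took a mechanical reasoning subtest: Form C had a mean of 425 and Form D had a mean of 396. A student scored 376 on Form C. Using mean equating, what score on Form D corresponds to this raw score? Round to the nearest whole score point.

347

Mean equating: y = x + (M_Y − M_X) = 376 + (396 − 425) = 347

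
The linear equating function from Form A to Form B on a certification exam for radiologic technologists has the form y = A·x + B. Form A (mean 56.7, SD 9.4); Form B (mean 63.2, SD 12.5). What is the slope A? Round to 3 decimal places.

A = SD_Y / SD_X = 12.5 / 9.4 = 1.330

1.330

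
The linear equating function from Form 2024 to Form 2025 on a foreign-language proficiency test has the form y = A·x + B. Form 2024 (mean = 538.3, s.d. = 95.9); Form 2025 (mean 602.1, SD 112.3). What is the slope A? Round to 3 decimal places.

1.171

A = SD_Y / SD_X = 112.3 / 95.9 = 1.171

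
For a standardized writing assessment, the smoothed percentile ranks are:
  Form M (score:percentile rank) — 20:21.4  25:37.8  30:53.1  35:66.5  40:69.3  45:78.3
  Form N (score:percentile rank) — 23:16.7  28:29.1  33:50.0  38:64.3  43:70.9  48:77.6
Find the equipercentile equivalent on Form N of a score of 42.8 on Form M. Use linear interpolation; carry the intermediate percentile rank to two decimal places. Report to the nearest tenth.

45.6

PR of 42.8 on Form M: 69.3 + (42.8 − 40)/(45 − 40) × (78.3 − 69.3) = 74.34
On Form N, PR 74.34 falls between score 43 (PR 70.9) and 48 (PR 77.6).
Interpolate: 43 + (74.34 − 70.9)/(77.6 − 70.9) × (48 − 43) = 45.6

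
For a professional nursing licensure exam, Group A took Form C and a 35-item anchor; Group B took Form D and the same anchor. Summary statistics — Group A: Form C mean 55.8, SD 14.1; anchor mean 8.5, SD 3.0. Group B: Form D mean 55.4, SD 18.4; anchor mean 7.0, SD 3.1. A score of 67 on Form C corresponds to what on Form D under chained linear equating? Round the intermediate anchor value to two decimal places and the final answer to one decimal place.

78.4

Form C → anchor (Group A): v = (3.0/14.1)(67 − 55.8) + 8.5 = 10.88
anchor → Form D (Group B): y = (18.4/3.1)(10.88 − 7.0) + 55.4 = 78.4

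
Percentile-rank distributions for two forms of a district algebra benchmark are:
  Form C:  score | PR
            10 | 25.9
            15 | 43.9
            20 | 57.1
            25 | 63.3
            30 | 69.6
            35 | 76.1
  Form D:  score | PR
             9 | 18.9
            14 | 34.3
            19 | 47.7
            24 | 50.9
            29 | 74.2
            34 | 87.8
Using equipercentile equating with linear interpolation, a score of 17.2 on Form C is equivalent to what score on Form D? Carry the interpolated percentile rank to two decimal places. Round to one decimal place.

22.1

PR of 17.2 on Form C: 43.9 + (17.2 − 15)/(20 − 15) × (57.1 − 43.9) = 49.71
On Form D, PR 49.71 falls between score 19 (PR 47.7) and 24 (PR 50.9).
Interpolate: 19 + (49.71 − 47.7)/(50.9 − 47.7) × (24 − 19) = 22.1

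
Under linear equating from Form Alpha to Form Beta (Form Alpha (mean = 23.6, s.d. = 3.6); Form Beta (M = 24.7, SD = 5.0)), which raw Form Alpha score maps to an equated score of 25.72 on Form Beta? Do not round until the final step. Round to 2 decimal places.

24.33

Invert y = (SD_Y/SD_X)(x − M_X) + M_Y:
x = (SD_X/SD_Y)(y − M_Y) + M_X = (3.6/5.0)(25.72 − 24.7) + 23.6
x = 0.720000 × 1.020 + 23.6 = 24.33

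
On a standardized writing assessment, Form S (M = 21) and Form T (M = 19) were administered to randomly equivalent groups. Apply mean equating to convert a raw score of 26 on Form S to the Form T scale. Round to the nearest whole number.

24

Mean equating: y = x + (M_Y − M_X) = 26 + (19 − 21) = 24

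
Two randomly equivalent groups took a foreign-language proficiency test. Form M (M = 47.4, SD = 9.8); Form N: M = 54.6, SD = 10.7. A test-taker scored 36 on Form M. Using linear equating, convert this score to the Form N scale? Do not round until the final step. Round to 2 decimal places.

42.15

Linear equating: y = (SD_Y/SD_X)(x − M_X) + M_Y
y = (10.7/9.8)(36 − 47.4) + 54.6
y = 1.091837 × -11.4 + 54.6 = -12.4469 + 54.6 = 42.15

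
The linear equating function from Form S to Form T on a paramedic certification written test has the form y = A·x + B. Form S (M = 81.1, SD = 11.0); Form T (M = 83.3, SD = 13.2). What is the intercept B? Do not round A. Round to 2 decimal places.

A = SD_Y / SD_X = 13.2 / 11.0 = 1.200000
B = M_Y − A·M_X = 83.3 − 1.200000 × 81.1 = -14.02

-14.02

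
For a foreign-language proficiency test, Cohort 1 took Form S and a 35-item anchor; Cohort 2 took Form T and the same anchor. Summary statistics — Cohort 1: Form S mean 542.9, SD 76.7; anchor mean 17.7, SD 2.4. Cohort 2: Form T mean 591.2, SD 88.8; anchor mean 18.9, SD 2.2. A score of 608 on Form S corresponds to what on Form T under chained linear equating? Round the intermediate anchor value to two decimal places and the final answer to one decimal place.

Form S → anchor (Cohort 1): v = (2.4/76.7)(608 − 542.9) + 17.7 = 19.74
anchor → Form T (Cohort 2): y = (88.8/2.2)(19.74 − 18.9) + 591.2 = 625.1

625.1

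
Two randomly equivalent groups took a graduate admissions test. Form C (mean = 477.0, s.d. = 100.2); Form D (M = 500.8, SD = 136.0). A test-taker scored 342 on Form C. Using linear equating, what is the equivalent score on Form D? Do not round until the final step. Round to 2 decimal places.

Linear equating: y = (SD_Y/SD_X)(x − M_X) + M_Y
y = (136.0/100.2)(342 − 477.0) + 500.8
y = 1.357285 × -135.0 + 500.8 = -183.2335 + 500.8 = 317.57

317.57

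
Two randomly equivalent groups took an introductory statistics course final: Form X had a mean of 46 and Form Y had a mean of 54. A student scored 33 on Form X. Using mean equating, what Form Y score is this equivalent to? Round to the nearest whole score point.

41

Mean equating: y = x + (M_Y − M_X) = 33 + (54 − 46) = 41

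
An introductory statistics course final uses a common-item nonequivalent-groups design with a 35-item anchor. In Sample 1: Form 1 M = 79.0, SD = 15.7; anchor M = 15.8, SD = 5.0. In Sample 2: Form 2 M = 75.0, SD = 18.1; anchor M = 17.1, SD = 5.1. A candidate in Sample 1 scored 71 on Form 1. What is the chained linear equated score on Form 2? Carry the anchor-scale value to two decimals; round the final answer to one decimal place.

61.3

Form 1 → anchor (Sample 1): v = (5.0/15.7)(71 − 79.0) + 15.8 = 13.25
anchor → Form 2 (Sample 2): y = (18.1/5.1)(13.25 − 17.1) + 75.0 = 61.3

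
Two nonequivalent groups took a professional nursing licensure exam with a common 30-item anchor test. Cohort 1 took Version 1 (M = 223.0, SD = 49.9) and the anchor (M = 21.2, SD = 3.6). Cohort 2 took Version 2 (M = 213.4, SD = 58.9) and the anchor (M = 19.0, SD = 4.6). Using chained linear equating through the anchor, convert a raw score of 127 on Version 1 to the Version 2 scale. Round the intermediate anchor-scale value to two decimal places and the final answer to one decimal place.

Version 1 → anchor (Cohort 1): v = (3.6/49.9)(127 − 223.0) + 21.2 = 14.27
anchor → Version 2 (Cohort 2): y = (58.9/4.6)(14.27 − 19.0) + 213.4 = 152.8

152.8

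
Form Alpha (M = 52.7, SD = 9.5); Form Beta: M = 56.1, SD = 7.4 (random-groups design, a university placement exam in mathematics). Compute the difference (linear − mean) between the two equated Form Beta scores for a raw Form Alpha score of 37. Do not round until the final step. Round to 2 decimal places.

3.47

Mean-equated: 37 + (56.1 − 52.7) = 40.40
Linear-equated: (7.4/9.5)(37 − 52.7) + 56.1 = 43.871
Difference = 43.871 − 40.40 = 3.47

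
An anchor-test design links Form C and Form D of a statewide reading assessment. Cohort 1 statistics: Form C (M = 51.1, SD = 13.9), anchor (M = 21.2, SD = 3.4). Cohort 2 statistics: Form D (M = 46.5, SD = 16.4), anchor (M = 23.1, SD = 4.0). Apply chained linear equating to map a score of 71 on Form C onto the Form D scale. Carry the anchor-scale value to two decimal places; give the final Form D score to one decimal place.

58.7

Form C → anchor (Cohort 1): v = (3.4/13.9)(71 − 51.1) + 21.2 = 26.07
anchor → Form D (Cohort 2): y = (16.4/4.0)(26.07 − 23.1) + 46.5 = 58.7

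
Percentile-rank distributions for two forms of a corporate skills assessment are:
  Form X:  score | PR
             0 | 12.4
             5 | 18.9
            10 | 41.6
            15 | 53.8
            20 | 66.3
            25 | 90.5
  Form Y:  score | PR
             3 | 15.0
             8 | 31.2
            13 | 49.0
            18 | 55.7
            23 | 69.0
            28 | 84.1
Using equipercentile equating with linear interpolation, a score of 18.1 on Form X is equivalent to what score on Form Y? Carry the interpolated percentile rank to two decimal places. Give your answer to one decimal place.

PR of 18.1 on Form X: 53.8 + (18.1 − 15)/(20 − 15) × (66.3 − 53.8) = 61.55
On Form Y, PR 61.55 falls between score 18 (PR 55.7) and 23 (PR 69.0).
Interpolate: 18 + (61.55 − 55.7)/(69.0 − 55.7) × (23 − 18) = 20.2

20.2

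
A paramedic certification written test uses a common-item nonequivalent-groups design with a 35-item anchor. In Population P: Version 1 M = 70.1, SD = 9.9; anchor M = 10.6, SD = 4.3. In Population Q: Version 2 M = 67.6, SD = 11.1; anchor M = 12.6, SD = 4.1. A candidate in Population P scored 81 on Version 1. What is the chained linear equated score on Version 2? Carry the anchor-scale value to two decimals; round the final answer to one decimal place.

75.0

Version 1 → anchor (Population P): v = (4.3/9.9)(81 − 70.1) + 10.6 = 15.33
anchor → Version 2 (Population Q): y = (11.1/4.1)(15.33 − 12.6) + 67.6 = 75.0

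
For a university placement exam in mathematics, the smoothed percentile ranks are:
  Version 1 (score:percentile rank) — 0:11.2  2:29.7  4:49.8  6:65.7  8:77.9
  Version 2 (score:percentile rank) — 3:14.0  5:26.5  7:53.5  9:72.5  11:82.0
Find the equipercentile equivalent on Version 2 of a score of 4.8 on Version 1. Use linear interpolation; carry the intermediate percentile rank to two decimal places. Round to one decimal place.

7.3

PR of 4.8 on Version 1: 49.8 + (4.8 − 4)/(6 − 4) × (65.7 − 49.8) = 56.16
On Version 2, PR 56.16 falls between score 7 (PR 53.5) and 9 (PR 72.5).
Interpolate: 7 + (56.16 − 53.5)/(72.5 − 53.5) × (9 − 7) = 7.3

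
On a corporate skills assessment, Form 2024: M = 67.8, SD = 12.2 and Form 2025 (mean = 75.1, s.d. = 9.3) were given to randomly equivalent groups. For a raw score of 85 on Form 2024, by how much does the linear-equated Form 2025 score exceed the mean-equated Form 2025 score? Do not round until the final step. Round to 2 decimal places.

Mean-equated: 85 + (75.1 − 67.8) = 92.30
Linear-equated: (9.3/12.2)(85 − 67.8) + 75.1 = 88.211
Difference = 88.211 − 92.30 = -4.09

-4.09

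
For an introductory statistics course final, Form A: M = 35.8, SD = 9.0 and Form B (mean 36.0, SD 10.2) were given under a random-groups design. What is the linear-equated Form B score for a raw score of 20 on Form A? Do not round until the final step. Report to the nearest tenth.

18.1

Linear equating: y = (SD_Y/SD_X)(x − M_X) + M_Y
y = (10.2/9.0)(20 − 35.8) + 36.0
y = 1.133333 × -15.8 + 36.0 = -17.9067 + 36.0 = 18.1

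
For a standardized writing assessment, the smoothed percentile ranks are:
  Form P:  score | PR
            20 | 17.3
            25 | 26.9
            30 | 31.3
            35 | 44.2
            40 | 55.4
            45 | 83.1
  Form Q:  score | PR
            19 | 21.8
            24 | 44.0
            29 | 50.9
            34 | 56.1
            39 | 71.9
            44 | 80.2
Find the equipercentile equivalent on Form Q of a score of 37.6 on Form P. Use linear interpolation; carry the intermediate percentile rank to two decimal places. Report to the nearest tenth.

28.4

PR of 37.6 on Form P: 44.2 + (37.6 − 35)/(40 − 35) × (55.4 − 44.2) = 50.02
On Form Q, PR 50.02 falls between score 24 (PR 44.0) and 29 (PR 50.9).
Interpolate: 24 + (50.02 − 44.0)/(50.9 − 44.0) × (29 − 24) = 28.4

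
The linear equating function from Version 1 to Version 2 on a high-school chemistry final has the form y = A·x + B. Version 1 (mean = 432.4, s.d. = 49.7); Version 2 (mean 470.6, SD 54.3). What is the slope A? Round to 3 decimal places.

1.093

A = SD_Y / SD_X = 54.3 / 49.7 = 1.093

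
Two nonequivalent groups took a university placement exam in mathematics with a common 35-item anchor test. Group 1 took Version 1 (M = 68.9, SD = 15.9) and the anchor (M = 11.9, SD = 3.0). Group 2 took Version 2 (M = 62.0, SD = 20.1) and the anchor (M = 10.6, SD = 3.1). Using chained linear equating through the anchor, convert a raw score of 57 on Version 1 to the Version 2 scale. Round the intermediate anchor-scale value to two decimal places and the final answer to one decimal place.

Version 1 → anchor (Group 1): v = (3.0/15.9)(57 − 68.9) + 11.9 = 9.65
anchor → Version 2 (Group 2): y = (20.1/3.1)(9.65 − 10.6) + 62.0 = 55.8

55.8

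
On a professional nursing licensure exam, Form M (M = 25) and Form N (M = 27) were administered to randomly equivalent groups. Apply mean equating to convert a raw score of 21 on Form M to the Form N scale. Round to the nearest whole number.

23

Mean equating: y = x + (M_Y − M_X) = 21 + (27 − 25) = 23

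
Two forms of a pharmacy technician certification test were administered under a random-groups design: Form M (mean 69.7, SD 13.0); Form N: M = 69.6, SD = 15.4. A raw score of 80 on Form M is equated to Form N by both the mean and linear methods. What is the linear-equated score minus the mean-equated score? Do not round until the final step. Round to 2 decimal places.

Mean-equated: 80 + (69.6 − 69.7) = 79.90
Linear-equated: (15.4/13.0)(80 − 69.7) + 69.6 = 81.802
Difference = 81.802 − 79.90 = 1.90

1.90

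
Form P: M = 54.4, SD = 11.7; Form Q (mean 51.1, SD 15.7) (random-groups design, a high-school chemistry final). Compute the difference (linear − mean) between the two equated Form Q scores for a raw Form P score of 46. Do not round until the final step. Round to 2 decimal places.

-2.87

Mean-equated: 46 + (51.1 − 54.4) = 42.70
Linear-equated: (15.7/11.7)(46 − 54.4) + 51.1 = 39.828
Difference = 39.828 − 42.70 = -2.87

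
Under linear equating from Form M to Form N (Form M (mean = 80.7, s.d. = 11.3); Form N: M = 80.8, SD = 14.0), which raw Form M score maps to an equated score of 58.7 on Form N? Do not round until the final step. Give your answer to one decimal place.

62.9

Invert y = (SD_Y/SD_X)(x − M_X) + M_Y:
x = (SD_X/SD_Y)(y − M_Y) + M_X = (11.3/14.0)(58.7 − 80.8) + 80.7
x = 0.807143 × -22.100 + 80.7 = 62.9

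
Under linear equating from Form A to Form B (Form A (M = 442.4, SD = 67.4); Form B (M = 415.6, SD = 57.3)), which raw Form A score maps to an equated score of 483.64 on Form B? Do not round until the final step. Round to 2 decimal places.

522.43

Invert y = (SD_Y/SD_X)(x − M_X) + M_Y:
x = (SD_X/SD_Y)(y − M_Y) + M_X = (67.4/57.3)(483.64 − 415.6) + 442.4
x = 1.176265 × 68.040 + 442.4 = 522.43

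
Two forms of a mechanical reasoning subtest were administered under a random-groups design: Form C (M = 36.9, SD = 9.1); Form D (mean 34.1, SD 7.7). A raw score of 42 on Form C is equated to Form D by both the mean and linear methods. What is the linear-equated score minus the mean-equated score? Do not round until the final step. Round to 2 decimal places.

Mean-equated: 42 + (34.1 − 36.9) = 39.20
Linear-equated: (7.7/9.1)(42 − 36.9) + 34.1 = 38.415
Difference = 38.415 − 39.20 = -0.78

-0.78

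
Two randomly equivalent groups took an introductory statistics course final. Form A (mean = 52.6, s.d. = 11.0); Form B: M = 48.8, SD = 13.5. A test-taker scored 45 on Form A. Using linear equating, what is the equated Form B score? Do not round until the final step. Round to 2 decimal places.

39.47

Linear equating: y = (SD_Y/SD_X)(x − M_X) + M_Y
y = (13.5/11.0)(45 − 52.6) + 48.8
y = 1.227273 × -7.6 + 48.8 = -9.3273 + 48.8 = 39.47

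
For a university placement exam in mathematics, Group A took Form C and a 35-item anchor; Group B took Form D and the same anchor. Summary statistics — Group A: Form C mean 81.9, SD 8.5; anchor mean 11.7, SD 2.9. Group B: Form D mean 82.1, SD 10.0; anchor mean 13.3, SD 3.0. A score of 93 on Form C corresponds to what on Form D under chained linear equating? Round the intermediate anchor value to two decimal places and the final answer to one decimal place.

89.4

Form C → anchor (Group A): v = (2.9/8.5)(93 − 81.9) + 11.7 = 15.49
anchor → Form D (Group B): y = (10.0/3.0)(15.49 − 13.3) + 82.1 = 89.4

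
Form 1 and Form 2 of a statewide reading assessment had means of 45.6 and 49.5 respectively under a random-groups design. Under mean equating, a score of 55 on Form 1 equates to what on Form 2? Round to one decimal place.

58.9

Mean equating: y = x + (M_Y − M_X) = 55 + (49.5 − 45.6) = 58.9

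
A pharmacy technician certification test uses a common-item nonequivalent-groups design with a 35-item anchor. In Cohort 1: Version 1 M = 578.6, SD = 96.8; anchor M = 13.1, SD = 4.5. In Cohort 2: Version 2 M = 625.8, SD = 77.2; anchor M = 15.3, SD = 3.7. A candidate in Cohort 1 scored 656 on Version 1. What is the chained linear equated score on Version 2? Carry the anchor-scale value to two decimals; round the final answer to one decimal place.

Version 1 → anchor (Cohort 1): v = (4.5/96.8)(656 − 578.6) + 13.1 = 16.70
anchor → Version 2 (Cohort 2): y = (77.2/3.7)(16.70 − 15.3) + 625.8 = 655.0

655.0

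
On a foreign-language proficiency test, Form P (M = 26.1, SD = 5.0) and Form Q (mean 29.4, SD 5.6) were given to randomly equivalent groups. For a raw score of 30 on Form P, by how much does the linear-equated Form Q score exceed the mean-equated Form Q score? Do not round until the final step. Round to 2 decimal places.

0.47

Mean-equated: 30 + (29.4 − 26.1) = 33.30
Linear-equated: (5.6/5.0)(30 − 26.1) + 29.4 = 33.768
Difference = 33.768 − 33.30 = 0.47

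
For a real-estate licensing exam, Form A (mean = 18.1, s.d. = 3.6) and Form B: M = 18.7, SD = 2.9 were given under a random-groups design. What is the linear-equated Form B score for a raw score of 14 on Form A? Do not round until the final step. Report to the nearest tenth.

15.4

Linear equating: y = (SD_Y/SD_X)(x − M_X) + M_Y
y = (2.9/3.6)(14 − 18.1) + 18.7
y = 0.805556 × -4.1 + 18.7 = -3.3028 + 18.7 = 15.4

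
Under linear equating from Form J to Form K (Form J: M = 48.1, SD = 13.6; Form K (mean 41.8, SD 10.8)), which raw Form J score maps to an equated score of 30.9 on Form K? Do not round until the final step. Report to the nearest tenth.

Invert y = (SD_Y/SD_X)(x − M_X) + M_Y:
x = (SD_X/SD_Y)(y − M_Y) + M_X = (13.6/10.8)(30.9 − 41.8) + 48.1
x = 1.259259 × -10.900 + 48.1 = 34.4

34.4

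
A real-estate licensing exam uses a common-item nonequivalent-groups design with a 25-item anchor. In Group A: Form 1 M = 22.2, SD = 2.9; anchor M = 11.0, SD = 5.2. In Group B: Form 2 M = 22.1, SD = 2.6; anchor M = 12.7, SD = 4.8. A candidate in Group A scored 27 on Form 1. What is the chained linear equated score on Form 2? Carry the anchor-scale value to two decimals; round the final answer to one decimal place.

Form 1 → anchor (Group A): v = (5.2/2.9)(27 − 22.2) + 11.0 = 19.61
anchor → Form 2 (Group B): y = (2.6/4.8)(19.61 − 12.7) + 22.1 = 25.8

25.8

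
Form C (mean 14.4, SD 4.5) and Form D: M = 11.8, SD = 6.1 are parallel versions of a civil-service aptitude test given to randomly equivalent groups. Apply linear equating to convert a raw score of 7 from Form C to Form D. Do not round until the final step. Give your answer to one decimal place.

1.8

Linear equating: y = (SD_Y/SD_X)(x − M_X) + M_Y
y = (6.1/4.5)(7 − 14.4) + 11.8
y = 1.355556 × -7.4 + 11.8 = -10.0311 + 11.8 = 1.8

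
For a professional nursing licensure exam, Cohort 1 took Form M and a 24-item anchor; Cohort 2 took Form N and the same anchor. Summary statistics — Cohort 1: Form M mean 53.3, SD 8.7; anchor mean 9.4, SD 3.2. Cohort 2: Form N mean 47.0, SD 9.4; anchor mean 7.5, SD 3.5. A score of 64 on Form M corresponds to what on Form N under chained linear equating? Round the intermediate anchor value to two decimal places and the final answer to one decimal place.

62.7

Form M → anchor (Cohort 1): v = (3.2/8.7)(64 − 53.3) + 9.4 = 13.34
anchor → Form N (Cohort 2): y = (9.4/3.5)(13.34 − 7.5) + 47.0 = 62.7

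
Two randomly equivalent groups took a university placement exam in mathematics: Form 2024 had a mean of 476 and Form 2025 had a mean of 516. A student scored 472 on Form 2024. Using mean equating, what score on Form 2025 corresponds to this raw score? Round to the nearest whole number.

Mean equating: y = x + (M_Y − M_X) = 472 + (516 − 476) = 512

512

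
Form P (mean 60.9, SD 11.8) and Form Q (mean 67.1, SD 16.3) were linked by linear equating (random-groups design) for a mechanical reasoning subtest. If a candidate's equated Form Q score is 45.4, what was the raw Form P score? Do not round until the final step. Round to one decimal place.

Invert y = (SD_Y/SD_X)(x − M_X) + M_Y:
x = (SD_X/SD_Y)(y − M_Y) + M_X = (11.8/16.3)(45.4 − 67.1) + 60.9
x = 0.723926 × -21.700 + 60.9 = 45.2

45.2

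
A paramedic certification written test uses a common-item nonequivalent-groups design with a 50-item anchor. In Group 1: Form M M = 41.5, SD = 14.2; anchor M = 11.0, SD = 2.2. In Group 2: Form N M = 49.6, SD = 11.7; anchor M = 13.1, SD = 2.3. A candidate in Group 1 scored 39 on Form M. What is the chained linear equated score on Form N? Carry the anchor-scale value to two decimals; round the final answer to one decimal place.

36.9

Form M → anchor (Group 1): v = (2.2/14.2)(39 − 41.5) + 11.0 = 10.61
anchor → Form N (Group 2): y = (11.7/2.3)(10.61 − 13.1) + 49.6 = 36.9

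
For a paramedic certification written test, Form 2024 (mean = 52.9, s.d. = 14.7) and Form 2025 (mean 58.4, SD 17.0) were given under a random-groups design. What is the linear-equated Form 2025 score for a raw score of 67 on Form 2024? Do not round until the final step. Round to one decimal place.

Linear equating: y = (SD_Y/SD_X)(x − M_X) + M_Y
y = (17.0/14.7)(67 − 52.9) + 58.4
y = 1.156463 × 14.1 + 58.4 = 16.3061 + 58.4 = 74.7

74.7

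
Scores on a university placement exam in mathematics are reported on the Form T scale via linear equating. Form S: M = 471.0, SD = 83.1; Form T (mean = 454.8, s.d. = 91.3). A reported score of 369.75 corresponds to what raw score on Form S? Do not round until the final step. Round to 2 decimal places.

393.59

Invert y = (SD_Y/SD_X)(x − M_X) + M_Y:
x = (SD_X/SD_Y)(y − M_Y) + M_X = (83.1/91.3)(369.75 − 454.8) + 471.0
x = 0.910186 × -85.050 + 471.0 = 393.59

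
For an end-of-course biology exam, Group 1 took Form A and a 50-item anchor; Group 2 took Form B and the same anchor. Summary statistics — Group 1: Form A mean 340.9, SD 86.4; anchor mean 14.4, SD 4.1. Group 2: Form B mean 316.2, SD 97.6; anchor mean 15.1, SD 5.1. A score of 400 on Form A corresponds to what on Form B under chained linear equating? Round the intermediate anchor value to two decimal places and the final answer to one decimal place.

Form A → anchor (Group 1): v = (4.1/86.4)(400 − 340.9) + 14.4 = 17.20
anchor → Form B (Group 2): y = (97.6/5.1)(17.20 − 15.1) + 316.2 = 356.4

356.4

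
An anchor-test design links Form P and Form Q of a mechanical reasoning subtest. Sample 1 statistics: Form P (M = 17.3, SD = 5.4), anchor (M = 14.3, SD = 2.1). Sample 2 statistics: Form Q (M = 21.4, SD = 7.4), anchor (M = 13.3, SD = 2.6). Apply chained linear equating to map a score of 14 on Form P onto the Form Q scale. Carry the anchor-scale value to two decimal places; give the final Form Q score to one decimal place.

Form P → anchor (Sample 1): v = (2.1/5.4)(14 − 17.3) + 14.3 = 13.02
anchor → Form Q (Sample 2): y = (7.4/2.6)(13.02 − 13.3) + 21.4 = 20.6

20.6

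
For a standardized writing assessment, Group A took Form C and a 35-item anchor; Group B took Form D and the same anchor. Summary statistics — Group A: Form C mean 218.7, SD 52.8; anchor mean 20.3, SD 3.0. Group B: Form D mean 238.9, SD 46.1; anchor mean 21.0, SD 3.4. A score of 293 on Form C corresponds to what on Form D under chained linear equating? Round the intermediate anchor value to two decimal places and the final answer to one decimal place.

Form C → anchor (Group A): v = (3.0/52.8)(293 − 218.7) + 20.3 = 24.52
anchor → Form D (Group B): y = (46.1/3.4)(24.52 − 21.0) + 238.9 = 286.6

286.6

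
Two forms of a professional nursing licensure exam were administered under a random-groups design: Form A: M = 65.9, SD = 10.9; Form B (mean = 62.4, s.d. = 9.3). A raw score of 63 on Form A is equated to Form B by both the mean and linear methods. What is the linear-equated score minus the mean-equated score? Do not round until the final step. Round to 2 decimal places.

Mean-equated: 63 + (62.4 − 65.9) = 59.50
Linear-equated: (9.3/10.9)(63 − 65.9) + 62.4 = 59.926
Difference = 59.926 − 59.50 = 0.43

0.43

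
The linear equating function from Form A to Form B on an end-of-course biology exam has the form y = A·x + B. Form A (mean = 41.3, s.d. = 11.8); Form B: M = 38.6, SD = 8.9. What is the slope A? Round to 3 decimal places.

0.754

A = SD_Y / SD_X = 8.9 / 11.8 = 0.754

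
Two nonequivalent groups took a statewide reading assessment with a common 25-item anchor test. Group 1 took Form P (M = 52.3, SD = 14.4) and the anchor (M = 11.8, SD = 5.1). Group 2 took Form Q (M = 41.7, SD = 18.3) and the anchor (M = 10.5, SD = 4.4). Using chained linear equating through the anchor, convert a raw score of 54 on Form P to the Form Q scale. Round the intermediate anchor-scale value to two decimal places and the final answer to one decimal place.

49.6

Form P → anchor (Group 1): v = (5.1/14.4)(54 − 52.3) + 11.8 = 12.40
anchor → Form Q (Group 2): y = (18.3/4.4)(12.40 − 10.5) + 41.7 = 49.6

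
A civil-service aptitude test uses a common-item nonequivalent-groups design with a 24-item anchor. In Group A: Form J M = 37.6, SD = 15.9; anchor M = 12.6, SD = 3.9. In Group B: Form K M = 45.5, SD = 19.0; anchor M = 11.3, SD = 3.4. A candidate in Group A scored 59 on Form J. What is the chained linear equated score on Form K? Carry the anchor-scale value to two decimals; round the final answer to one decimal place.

82.1

Form J → anchor (Group A): v = (3.9/15.9)(59 − 37.6) + 12.6 = 17.85
anchor → Form K (Group B): y = (19.0/3.4)(17.85 − 11.3) + 45.5 = 82.1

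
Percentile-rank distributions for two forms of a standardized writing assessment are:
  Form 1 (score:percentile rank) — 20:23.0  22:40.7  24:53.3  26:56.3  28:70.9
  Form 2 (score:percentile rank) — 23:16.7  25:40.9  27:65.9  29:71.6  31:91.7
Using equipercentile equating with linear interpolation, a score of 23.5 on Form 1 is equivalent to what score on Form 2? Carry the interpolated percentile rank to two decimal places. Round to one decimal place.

PR of 23.5 on Form 1: 40.7 + (23.5 − 22)/(24 − 22) × (53.3 − 40.7) = 50.15
On Form 2, PR 50.15 falls between score 25 (PR 40.9) and 27 (PR 65.9).
Interpolate: 25 + (50.15 − 40.9)/(65.9 − 40.9) × (27 − 25) = 25.7

25.7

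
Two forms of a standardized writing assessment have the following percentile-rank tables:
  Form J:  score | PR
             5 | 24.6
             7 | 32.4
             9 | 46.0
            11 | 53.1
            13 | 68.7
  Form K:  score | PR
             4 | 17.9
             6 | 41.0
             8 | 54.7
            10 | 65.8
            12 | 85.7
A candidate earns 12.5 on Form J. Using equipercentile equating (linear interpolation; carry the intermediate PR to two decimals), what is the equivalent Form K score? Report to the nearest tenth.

9.8

PR of 12.5 on Form J: 53.1 + (12.5 − 11)/(13 − 11) × (68.7 − 53.1) = 64.80
On Form K, PR 64.80 falls between score 8 (PR 54.7) and 10 (PR 65.8).
Interpolate: 8 + (64.80 − 54.7)/(65.8 − 54.7) × (10 − 8) = 9.8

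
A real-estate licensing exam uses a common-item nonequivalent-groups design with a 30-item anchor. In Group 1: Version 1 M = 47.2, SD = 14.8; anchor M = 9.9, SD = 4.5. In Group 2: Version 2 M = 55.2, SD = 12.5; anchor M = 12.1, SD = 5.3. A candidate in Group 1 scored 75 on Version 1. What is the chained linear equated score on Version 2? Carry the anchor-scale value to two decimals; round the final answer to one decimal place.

Version 1 → anchor (Group 1): v = (4.5/14.8)(75 − 47.2) + 9.9 = 18.35
anchor → Version 2 (Group 2): y = (12.5/5.3)(18.35 − 12.1) + 55.2 = 69.9

69.9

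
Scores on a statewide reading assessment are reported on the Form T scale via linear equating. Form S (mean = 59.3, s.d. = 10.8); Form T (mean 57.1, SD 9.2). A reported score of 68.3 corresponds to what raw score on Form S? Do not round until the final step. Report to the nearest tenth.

72.4

Invert y = (SD_Y/SD_X)(x − M_X) + M_Y:
x = (SD_X/SD_Y)(y − M_Y) + M_X = (10.8/9.2)(68.3 − 57.1) + 59.3
x = 1.173913 × 11.200 + 59.3 = 72.4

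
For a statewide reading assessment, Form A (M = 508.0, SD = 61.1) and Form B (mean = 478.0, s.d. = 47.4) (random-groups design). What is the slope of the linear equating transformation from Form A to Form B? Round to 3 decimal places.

A = SD_Y / SD_X = 47.4 / 61.1 = 0.776

0.776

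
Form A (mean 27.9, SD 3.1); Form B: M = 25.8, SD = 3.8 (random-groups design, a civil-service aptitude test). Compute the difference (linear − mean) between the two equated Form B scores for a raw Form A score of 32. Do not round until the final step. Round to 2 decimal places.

Mean-equated: 32 + (25.8 − 27.9) = 29.90
Linear-equated: (3.8/3.1)(32 − 27.9) + 25.8 = 30.826
Difference = 30.826 − 29.90 = 0.93

0.93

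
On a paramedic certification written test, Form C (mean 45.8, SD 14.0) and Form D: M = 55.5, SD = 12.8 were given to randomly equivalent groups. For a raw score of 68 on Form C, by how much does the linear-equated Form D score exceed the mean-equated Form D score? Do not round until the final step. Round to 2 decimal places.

-1.90

Mean-equated: 68 + (55.5 − 45.8) = 77.70
Linear-equated: (12.8/14.0)(68 − 45.8) + 55.5 = 75.797
Difference = 75.797 − 77.70 = -1.90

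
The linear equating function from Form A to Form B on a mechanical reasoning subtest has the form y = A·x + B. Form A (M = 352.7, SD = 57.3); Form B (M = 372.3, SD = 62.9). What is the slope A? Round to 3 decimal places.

1.098

A = SD_Y / SD_X = 62.9 / 57.3 = 1.098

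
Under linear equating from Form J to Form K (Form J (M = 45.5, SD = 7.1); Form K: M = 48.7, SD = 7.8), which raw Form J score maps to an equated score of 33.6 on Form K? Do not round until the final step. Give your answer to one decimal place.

Invert y = (SD_Y/SD_X)(x − M_X) + M_Y:
x = (SD_X/SD_Y)(y − M_Y) + M_X = (7.1/7.8)(33.6 − 48.7) + 45.5
x = 0.910256 × -15.100 + 45.5 = 31.8

31.8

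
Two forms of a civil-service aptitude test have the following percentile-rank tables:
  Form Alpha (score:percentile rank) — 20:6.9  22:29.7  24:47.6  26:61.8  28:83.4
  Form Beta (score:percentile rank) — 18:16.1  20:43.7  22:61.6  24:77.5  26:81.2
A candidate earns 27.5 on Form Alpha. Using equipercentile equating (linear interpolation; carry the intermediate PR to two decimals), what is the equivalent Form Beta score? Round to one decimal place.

24.3

PR of 27.5 on Form Alpha: 61.8 + (27.5 − 26)/(28 − 26) × (83.4 − 61.8) = 78.00
On Form Beta, PR 78.00 falls between score 24 (PR 77.5) and 26 (PR 81.2).
Interpolate: 24 + (78.00 − 77.5)/(81.2 − 77.5) × (26 − 24) = 24.3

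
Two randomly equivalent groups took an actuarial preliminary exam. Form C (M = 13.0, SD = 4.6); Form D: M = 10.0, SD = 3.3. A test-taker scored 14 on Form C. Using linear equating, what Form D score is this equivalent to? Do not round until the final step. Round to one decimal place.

10.7

Linear equating: y = (SD_Y/SD_X)(x − M_X) + M_Y
y = (3.3/4.6)(14 − 13.0) + 10.0
y = 0.717391 × 1.0 + 10.0 = 0.7174 + 10.0 = 10.7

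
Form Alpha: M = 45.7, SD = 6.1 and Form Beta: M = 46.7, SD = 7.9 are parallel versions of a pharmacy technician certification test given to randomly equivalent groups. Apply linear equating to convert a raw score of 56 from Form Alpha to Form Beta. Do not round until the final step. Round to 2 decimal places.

Linear equating: y = (SD_Y/SD_X)(x − M_X) + M_Y
y = (7.9/6.1)(56 − 45.7) + 46.7
y = 1.295082 × 10.3 + 46.7 = 13.3393 + 46.7 = 60.04

60.04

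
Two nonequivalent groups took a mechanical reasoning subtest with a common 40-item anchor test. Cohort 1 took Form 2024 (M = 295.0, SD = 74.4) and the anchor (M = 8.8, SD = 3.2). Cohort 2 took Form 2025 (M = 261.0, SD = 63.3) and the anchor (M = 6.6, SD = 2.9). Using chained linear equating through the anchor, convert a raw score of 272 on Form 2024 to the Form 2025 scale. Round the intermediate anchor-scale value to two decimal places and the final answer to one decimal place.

Form 2024 → anchor (Cohort 1): v = (3.2/74.4)(272 − 295.0) + 8.8 = 7.81
anchor → Form 2025 (Cohort 2): y = (63.3/2.9)(7.81 − 6.6) + 261.0 = 287.4

287.4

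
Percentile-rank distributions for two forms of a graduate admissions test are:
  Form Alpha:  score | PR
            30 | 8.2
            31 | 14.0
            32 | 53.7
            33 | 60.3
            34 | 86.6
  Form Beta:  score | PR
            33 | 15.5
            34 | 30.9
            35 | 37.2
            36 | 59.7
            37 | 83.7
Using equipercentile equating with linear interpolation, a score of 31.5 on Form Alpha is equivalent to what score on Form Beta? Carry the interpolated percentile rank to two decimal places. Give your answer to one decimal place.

PR of 31.5 on Form Alpha: 14.0 + (31.5 − 31)/(32 − 31) × (53.7 − 14.0) = 33.85
On Form Beta, PR 33.85 falls between score 34 (PR 30.9) and 35 (PR 37.2).
Interpolate: 34 + (33.85 − 30.9)/(37.2 − 30.9) × (35 − 34) = 34.5

34.5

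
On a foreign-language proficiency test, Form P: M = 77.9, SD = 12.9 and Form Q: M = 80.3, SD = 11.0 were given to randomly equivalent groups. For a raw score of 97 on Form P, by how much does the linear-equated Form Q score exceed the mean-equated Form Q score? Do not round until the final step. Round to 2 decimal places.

Mean-equated: 97 + (80.3 − 77.9) = 99.40
Linear-equated: (11.0/12.9)(97 − 77.9) + 80.3 = 96.587
Difference = 96.587 − 99.40 = -2.81

-2.81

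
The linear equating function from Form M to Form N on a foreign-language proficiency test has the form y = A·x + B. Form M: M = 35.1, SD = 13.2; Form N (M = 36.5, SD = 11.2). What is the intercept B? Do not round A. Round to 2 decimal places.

A = SD_Y / SD_X = 11.2 / 13.2 = 0.848485
B = M_Y − A·M_X = 36.5 − 0.848485 × 35.1 = 6.72

6.72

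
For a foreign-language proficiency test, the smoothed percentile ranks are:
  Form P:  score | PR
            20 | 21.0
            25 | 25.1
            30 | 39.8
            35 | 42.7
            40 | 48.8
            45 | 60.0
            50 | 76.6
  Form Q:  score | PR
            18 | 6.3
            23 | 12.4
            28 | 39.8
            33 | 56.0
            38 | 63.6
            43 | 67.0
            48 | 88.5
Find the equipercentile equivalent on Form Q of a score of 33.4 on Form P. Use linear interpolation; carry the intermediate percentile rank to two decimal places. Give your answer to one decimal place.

28.6

PR of 33.4 on Form P: 39.8 + (33.4 − 30)/(35 − 30) × (42.7 − 39.8) = 41.77
On Form Q, PR 41.77 falls between score 28 (PR 39.8) and 33 (PR 56.0).
Interpolate: 28 + (41.77 − 39.8)/(56.0 − 39.8) × (33 − 28) = 28.6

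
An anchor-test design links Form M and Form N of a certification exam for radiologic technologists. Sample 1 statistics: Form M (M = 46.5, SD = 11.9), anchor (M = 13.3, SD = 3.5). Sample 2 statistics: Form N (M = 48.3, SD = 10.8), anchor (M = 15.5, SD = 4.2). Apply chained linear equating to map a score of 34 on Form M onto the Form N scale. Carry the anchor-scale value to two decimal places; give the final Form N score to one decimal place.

33.2

Form M → anchor (Sample 1): v = (3.5/11.9)(34 − 46.5) + 13.3 = 9.62
anchor → Form N (Sample 2): y = (10.8/4.2)(9.62 − 15.5) + 48.3 = 33.2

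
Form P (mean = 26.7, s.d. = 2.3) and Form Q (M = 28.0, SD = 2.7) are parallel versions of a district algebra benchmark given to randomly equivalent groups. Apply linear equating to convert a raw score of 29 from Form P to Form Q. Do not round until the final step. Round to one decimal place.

Linear equating: y = (SD_Y/SD_X)(x − M_X) + M_Y
y = (2.7/2.3)(29 − 26.7) + 28.0
y = 1.173913 × 2.3 + 28.0 = 2.7000 + 28.0 = 30.7

30.7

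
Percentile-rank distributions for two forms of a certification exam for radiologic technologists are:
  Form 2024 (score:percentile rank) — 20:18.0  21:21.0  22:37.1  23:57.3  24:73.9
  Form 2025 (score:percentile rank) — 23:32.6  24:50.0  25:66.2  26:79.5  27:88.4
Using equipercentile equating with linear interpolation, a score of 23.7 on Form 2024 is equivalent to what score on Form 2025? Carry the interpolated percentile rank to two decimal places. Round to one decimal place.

25.2

PR of 23.7 on Form 2024: 57.3 + (23.7 − 23)/(24 − 23) × (73.9 − 57.3) = 68.92
On Form 2025, PR 68.92 falls between score 25 (PR 66.2) and 26 (PR 79.5).
Interpolate: 25 + (68.92 − 66.2)/(79.5 − 66.2) × (26 − 25) = 25.2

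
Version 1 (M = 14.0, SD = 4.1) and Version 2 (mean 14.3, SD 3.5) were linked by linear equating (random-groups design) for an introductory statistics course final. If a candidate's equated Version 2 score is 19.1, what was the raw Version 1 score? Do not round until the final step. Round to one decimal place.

19.6

Invert y = (SD_Y/SD_X)(x − M_X) + M_Y:
x = (SD_X/SD_Y)(y − M_Y) + M_X = (4.1/3.5)(19.1 − 14.3) + 14.0
x = 1.171429 × 4.800 + 14.0 = 19.6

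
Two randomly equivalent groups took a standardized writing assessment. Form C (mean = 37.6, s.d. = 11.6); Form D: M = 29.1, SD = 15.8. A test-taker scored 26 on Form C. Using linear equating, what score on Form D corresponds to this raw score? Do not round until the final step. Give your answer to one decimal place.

Linear equating: y = (SD_Y/SD_X)(x − M_X) + M_Y
y = (15.8/11.6)(26 − 37.6) + 29.1
y = 1.362069 × -11.6 + 29.1 = -15.8000 + 29.1 = 13.3

13.3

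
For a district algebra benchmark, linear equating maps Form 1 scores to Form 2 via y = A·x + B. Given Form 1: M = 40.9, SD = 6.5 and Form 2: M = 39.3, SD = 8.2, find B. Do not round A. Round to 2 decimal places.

A = SD_Y / SD_X = 8.2 / 6.5 = 1.261538
B = M_Y − A·M_X = 39.3 − 1.261538 × 40.9 = -12.30

-12.30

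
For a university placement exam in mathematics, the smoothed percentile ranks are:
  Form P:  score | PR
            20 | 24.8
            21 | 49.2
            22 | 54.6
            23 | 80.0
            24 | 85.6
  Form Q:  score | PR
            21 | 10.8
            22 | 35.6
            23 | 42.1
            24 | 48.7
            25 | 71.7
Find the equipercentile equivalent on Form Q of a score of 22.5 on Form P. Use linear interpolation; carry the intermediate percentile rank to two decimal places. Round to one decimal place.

PR of 22.5 on Form P: 54.6 + (22.5 − 22)/(23 − 22) × (80.0 − 54.6) = 67.30
On Form Q, PR 67.30 falls between score 24 (PR 48.7) and 25 (PR 71.7).
Interpolate: 24 + (67.30 − 48.7)/(71.7 − 48.7) × (25 − 24) = 24.8

24.8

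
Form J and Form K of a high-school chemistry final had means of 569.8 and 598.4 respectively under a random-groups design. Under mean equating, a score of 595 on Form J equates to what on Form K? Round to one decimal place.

623.6

Mean equating: y = x + (M_Y − M_X) = 595 + (598.4 − 569.8) = 623.6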